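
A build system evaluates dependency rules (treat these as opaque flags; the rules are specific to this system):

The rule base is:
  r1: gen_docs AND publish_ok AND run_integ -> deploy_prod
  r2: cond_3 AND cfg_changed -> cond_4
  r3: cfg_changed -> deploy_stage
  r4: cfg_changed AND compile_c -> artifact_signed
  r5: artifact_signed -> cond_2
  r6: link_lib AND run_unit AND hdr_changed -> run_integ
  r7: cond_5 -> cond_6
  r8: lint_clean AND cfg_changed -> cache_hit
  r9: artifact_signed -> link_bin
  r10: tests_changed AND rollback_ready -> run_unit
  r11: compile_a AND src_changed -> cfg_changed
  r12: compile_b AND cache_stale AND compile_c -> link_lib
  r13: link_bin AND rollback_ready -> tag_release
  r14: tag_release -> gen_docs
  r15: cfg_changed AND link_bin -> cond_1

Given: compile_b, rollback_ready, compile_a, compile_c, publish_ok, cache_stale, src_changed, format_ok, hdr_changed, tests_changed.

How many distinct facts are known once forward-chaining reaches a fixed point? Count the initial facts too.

22

Round 1: r10 [tests_changed AND rollback_ready -> run_unit]; r11 [compile_a AND src_changed -> cfg_changed]; r12 [compile_b AND cache_stale AND compile_c -> link_lib]. New: run_unit, cfg_changed, link_lib.
Round 2: r3 [cfg_changed -> deploy_stage]; r4 [cfg_changed AND compile_c -> artifact_signed]; r6 [link_lib AND run_unit AND hdr_changed -> run_integ]. New: deploy_stage, artifact_signed, run_integ.
Round 3: r5 [artifact_signed -> cond_2]; r9 [artifact_signed -> link_bin]. New: cond_2, link_bin.
Round 4: r13 [link_bin AND rollback_ready -> tag_release]; r15 [cfg_changed AND link_bin -> cond_1]. New: tag_release, cond_1.
Round 5: r14 [tag_release -> gen_docs]. New: gen_docs.
Round 6: r1 [gen_docs AND publish_ok AND run_integ -> deploy_prod]. New: deploy_prod.
Closure: {artifact_signed, cache_stale, cfg_changed, compile_a, compile_b, compile_c, cond_1, cond_2, deploy_prod, deploy_stage, format_ok, gen_docs, hdr_changed, link_bin, link_lib, publish_ok, rollback_ready, run_integ, run_unit, src_changed, tag_release, tests_changed} — 22 facts.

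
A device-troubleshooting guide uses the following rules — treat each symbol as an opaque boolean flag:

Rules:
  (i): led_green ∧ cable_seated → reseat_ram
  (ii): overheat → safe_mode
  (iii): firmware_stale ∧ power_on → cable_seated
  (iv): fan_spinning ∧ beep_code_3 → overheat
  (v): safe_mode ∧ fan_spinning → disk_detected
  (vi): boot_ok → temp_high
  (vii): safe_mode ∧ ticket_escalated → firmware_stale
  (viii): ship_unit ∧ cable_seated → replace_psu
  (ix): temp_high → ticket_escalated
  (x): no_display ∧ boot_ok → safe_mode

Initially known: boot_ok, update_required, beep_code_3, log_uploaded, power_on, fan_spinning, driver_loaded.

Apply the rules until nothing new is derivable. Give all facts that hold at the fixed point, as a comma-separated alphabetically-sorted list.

beep_code_3, boot_ok, cable_seated, disk_detected, driver_loaded, fan_spinning, firmware_stale, log_uploaded, overheat, power_on, safe_mode, temp_high, ticket_escalated, update_required

[1] (iv) [fan_spinning ∧ beep_code_3 → overheat]; (vi) [boot_ok → temp_high]. ⇒ new: overheat, temp_high.
[2] (ii) [overheat → safe_mode]; (ix) [temp_high → ticket_escalated]. ⇒ new: safe_mode, ticket_escalated.
[3] (v) [safe_mode ∧ fan_spinning → disk_detected]; (vii) [safe_mode ∧ ticket_escalated → firmware_stale]. ⇒ new: disk_detected, firmware_stale.
[4] (iii) [firmware_stale ∧ power_on → cable_seated]. ⇒ new: cable_seated.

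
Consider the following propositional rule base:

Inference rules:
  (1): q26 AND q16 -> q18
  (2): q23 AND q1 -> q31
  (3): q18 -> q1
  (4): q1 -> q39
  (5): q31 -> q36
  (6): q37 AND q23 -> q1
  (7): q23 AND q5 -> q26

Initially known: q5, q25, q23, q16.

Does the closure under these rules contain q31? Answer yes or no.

Round 1 fires (7), giving q26.
Round 2 fires (1), giving q18.
Round 3 fires (3), giving q1.
Round 4 fires (2), (4), giving q31, q39.
Round 5 fires (5), giving q36.
q31 appears in round 4, so it is derivable.

yes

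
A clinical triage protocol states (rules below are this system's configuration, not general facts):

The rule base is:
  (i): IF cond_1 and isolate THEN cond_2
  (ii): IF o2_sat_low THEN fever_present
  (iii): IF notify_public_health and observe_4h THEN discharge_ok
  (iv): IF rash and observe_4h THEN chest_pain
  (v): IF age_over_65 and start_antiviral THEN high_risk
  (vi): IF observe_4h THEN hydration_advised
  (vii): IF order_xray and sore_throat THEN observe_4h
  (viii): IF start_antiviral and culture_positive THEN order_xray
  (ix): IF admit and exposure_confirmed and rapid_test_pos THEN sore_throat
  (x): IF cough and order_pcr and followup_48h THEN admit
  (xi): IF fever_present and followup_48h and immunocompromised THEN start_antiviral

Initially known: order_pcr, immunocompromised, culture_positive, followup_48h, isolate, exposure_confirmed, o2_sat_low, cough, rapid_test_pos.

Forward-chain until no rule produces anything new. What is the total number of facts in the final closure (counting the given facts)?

16

Round 1 — (ii), (x), derive fever_present, admit.
Round 2 — (ix), (xi), derive sore_throat, start_antiviral.
Round 3 — (viii), derive order_xray.
Round 4 — (vii), derive observe_4h.
Round 5 — (vi), derive hydration_advised.
Closure: {admit, cough, culture_positive, exposure_confirmed, fever_present, followup_48h, hydration_advised, immunocompromised, isolate, o2_sat_low, observe_4h, order_pcr, order_xray, rapid_test_pos, sore_throat, start_antiviral} — 16 facts.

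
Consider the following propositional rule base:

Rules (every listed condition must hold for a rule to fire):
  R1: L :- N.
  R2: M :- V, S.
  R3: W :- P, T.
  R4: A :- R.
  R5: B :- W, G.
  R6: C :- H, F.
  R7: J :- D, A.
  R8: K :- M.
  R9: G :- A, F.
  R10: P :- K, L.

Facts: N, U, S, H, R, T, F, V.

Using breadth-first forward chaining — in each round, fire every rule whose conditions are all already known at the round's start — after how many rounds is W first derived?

4

Round 1: R1 [L :- N.]; R2 [M :- V, S.]; R4 [A :- R.]; R6 [C :- H, F.]. Adds L, M, A, C.
Round 2: R8 [K :- M.]; R9 [G :- A, F.]. Adds K, G.
Round 3: R10 [P :- K, L.]. Adds P.
Round 4: R3 [W :- P, T.]. Adds W.
W first appears in round 4.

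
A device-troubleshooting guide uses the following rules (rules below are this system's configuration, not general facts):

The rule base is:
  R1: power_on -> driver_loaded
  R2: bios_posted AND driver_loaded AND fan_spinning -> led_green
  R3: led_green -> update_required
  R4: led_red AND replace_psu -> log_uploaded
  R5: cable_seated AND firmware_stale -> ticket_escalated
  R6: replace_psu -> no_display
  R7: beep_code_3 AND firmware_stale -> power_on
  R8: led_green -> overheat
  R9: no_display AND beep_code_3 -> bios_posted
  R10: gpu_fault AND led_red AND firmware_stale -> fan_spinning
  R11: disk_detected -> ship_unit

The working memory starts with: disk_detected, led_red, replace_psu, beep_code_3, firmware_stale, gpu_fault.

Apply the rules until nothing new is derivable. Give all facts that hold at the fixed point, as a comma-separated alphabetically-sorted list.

beep_code_3, bios_posted, disk_detected, driver_loaded, fan_spinning, firmware_stale, gpu_fault, led_green, led_red, log_uploaded, no_display, overheat, power_on, replace_psu, ship_unit, update_required

Round 1 fires R4, R6, R7, R10, R11, giving log_uploaded, no_display, power_on, fan_spinning, ship_unit.
Round 2 fires R1, R9, giving driver_loaded, bios_posted.
Round 3 fires R2, giving led_green.
Round 4 fires R3, R8, giving update_required, overheat.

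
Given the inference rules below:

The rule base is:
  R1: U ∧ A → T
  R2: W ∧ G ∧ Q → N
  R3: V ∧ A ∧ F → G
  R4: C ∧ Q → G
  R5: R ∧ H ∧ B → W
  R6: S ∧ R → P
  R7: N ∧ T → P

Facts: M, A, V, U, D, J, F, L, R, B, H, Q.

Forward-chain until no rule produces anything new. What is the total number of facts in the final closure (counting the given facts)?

Round 1 fires R1, R3, R5, giving T, G, W.
Round 2 fires R2, giving N.
Round 3 fires R7, giving P.
Closure: {A, B, D, F, G, H, J, L, M, N, P, Q, R, T, U, V, W} — 17 facts.

17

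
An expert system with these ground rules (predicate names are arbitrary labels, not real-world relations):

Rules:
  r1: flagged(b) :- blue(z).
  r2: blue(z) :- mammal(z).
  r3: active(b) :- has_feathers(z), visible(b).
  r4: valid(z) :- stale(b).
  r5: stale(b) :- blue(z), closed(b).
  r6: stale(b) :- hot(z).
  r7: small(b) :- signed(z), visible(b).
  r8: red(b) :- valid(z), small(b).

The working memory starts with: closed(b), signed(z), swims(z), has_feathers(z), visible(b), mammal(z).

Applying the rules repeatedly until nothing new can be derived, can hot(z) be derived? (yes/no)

no

Round 1 — r2, r3, r7, derive blue(z), active(b), small(b).
Round 2 — r1, r5, derive flagged(b), stale(b).
Round 3 — r4, derive valid(z).
Round 4 — r8, derive red(b).
Fixed point reached. No rule has hot(z) as a consequent, and it is not given.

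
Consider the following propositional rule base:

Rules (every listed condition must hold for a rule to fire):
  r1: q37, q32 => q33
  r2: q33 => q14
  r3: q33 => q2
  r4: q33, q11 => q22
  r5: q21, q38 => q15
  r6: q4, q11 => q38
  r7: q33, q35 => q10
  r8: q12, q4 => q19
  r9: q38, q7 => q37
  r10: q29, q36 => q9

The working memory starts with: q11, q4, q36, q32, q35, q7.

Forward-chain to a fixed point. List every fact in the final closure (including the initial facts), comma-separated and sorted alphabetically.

Round 1: r6 [q4, q11 => q38]. New: q38.
Round 2: r9 [q38, q7 => q37]. New: q37.
Round 3: r1 [q37, q32 => q33]. New: q33.
Round 4: r2 [q33 => q14]; r3 [q33 => q2]; r4 [q33, q11 => q22]; r7 [q33, q35 => q10]. New: q14, q2, q22, q10.

q10, q11, q14, q2, q22, q32, q33, q35, q36, q37, q38, q4, q7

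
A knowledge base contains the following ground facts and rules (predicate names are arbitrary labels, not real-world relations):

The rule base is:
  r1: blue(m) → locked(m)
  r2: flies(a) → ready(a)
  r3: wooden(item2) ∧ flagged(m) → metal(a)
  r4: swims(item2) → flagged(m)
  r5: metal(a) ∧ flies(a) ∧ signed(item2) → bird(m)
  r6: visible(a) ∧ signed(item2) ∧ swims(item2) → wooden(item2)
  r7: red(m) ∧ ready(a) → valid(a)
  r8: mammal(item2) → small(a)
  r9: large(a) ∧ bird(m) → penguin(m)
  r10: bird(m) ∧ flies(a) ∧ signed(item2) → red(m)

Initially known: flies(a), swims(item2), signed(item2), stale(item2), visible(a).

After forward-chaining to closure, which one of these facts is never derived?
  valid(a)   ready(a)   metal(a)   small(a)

small(a)

Round 1 fires r2, r4, r6, giving ready(a), flagged(m), wooden(item2).
Round 2 fires r3, giving metal(a).
Round 3 fires r5, giving bird(m).
Round 4 fires r10, giving red(m).
Round 5 fires r7, giving valid(a).
Derived: ready(a) (round 1), metal(a) (round 2), valid(a) (round 5). small(a) never appears in any round.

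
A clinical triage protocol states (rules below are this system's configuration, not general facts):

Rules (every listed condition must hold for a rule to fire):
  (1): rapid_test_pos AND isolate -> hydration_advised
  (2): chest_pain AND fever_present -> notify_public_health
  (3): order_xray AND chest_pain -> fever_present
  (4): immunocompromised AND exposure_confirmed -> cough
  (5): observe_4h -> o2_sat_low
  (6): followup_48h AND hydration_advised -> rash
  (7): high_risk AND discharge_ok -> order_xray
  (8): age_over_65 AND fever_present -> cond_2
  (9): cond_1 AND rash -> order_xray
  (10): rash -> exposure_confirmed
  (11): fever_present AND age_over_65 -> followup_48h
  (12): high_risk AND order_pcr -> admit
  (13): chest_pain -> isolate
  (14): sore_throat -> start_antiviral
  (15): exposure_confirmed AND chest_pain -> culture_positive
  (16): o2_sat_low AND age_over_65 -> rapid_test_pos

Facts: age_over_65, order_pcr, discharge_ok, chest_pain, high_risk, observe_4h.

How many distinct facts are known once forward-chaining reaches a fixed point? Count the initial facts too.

19

Round 1 — (5), (7), (12), (13), derive o2_sat_low, order_xray, admit, isolate.
Round 2 — (3), (16), derive fever_present, rapid_test_pos.
Round 3 — (1), (2), (8), (11), derive hydration_advised, notify_public_health, cond_2, followup_48h.
Round 4 — (6), derive rash.
Round 5 — (10), derive exposure_confirmed.
Round 6 — (15), derive culture_positive.
Closure: {admit, age_over_65, chest_pain, cond_2, culture_positive, discharge_ok, exposure_confirmed, fever_present, followup_48h, high_risk, hydration_advised, isolate, notify_public_health, o2_sat_low, observe_4h, order_pcr, order_xray, rapid_test_pos, rash} — 19 facts.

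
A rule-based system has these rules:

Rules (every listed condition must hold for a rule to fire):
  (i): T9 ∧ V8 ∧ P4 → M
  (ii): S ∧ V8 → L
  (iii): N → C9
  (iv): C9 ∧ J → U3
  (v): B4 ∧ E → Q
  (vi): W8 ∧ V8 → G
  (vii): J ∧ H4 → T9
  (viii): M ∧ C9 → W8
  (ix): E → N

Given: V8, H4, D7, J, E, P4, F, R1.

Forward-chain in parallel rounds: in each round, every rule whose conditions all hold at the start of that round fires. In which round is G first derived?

Round 1 fires (vii), (ix), giving T9, N.
Round 2 fires (i), (iii), giving M, C9.
Round 3 fires (iv), (viii), giving U3, W8.
Round 4 fires (vi), giving G.
G first appears in round 4.

4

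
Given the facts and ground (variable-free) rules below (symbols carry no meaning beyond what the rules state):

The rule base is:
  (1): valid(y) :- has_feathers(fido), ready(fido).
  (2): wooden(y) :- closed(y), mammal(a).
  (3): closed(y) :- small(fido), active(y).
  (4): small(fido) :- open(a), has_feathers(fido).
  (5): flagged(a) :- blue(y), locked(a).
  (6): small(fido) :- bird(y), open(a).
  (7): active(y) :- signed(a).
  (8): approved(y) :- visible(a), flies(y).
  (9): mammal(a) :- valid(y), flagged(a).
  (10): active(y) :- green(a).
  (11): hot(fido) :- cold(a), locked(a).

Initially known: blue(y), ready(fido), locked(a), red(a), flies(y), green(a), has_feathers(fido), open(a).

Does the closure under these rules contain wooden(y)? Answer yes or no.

yes

Round 1: (1) [valid(y) :- has_feathers(fido), ready(fido).]; (4) [small(fido) :- open(a), has_feathers(fido).]; (5) [flagged(a) :- blue(y), locked(a).]; (10) [active(y) :- green(a).]. New: valid(y), small(fido), flagged(a), active(y).
Round 2: (3) [closed(y) :- small(fido), active(y).]; (9) [mammal(a) :- valid(y), flagged(a).]. New: closed(y), mammal(a).
Round 3: (2) [wooden(y) :- closed(y), mammal(a).]. New: wooden(y).
wooden(y) appears in round 3, so it is derivable.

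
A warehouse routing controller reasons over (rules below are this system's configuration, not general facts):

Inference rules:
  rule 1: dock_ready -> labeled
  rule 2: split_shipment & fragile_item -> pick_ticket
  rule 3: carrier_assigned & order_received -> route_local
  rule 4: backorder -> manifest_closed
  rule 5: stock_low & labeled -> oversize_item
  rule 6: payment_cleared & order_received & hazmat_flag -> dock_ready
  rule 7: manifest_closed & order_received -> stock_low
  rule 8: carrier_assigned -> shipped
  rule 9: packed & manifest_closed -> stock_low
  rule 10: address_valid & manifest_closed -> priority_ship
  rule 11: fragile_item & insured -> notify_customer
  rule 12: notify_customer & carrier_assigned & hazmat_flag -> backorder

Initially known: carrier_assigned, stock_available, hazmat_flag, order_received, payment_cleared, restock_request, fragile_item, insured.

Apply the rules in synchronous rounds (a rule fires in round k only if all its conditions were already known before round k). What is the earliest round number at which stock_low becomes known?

Round 1 fires rule 3, rule 6, rule 8, rule 11, giving route_local, dock_ready, shipped, notify_customer.
Round 2 fires rule 1, rule 12, giving labeled, backorder.
Round 3 fires rule 4, giving manifest_closed.
Round 4 fires rule 7, giving stock_low.
stock_low first appears in round 4.

4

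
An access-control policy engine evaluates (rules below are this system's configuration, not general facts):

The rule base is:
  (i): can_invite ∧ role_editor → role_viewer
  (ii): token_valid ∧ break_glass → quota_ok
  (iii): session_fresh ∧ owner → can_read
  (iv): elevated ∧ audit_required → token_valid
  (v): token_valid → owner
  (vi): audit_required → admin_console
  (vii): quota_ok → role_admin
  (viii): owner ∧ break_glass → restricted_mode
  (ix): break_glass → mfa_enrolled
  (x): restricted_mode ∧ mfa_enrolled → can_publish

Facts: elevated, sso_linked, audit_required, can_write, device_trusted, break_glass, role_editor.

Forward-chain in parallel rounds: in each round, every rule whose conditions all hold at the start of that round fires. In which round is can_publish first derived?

4

[1] (iv) [elevated ∧ audit_required → token_valid]; (vi) [audit_required → admin_console]; (ix) [break_glass → mfa_enrolled]. ⇒ new: token_valid, admin_console, mfa_enrolled.
[2] (ii) [token_valid ∧ break_glass → quota_ok]; (v) [token_valid → owner]. ⇒ new: quota_ok, owner.
[3] (vii) [quota_ok → role_admin]; (viii) [owner ∧ break_glass → restricted_mode]. ⇒ new: role_admin, restricted_mode.
[4] (x) [restricted_mode ∧ mfa_enrolled → can_publish]. ⇒ new: can_publish.
can_publish first appears in round 4.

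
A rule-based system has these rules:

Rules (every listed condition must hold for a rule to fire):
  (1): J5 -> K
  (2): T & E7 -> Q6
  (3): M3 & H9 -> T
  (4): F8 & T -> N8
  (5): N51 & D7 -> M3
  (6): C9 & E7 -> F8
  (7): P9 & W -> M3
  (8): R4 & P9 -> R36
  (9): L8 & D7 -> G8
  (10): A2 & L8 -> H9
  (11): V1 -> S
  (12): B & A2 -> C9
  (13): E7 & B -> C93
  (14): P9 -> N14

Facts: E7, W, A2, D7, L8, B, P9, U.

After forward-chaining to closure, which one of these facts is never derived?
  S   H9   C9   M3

S

Round 1 fires (7), (9), (10), (12), (13), (14), giving M3, G8, H9, C9, C93, N14.
Round 2 fires (3), (6), giving T, F8.
Round 3 fires (2), (4), giving Q6, N8.
Derived: H9 (round 1), C9 (round 1), M3 (round 1). S never appears in any round.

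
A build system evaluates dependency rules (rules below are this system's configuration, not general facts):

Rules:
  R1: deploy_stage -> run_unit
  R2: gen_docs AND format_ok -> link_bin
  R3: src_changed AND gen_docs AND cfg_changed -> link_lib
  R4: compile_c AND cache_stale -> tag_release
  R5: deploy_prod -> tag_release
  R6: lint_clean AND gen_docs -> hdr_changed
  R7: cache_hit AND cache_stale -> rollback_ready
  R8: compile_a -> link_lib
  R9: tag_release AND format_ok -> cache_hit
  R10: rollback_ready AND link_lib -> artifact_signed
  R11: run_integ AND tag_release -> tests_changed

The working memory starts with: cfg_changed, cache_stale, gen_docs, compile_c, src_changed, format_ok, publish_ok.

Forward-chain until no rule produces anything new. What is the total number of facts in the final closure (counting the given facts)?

13

[1] R2 [gen_docs AND format_ok -> link_bin]; R3 [src_changed AND gen_docs AND cfg_changed -> link_lib]; R4 [compile_c AND cache_stale -> tag_release]. ⇒ new: link_bin, link_lib, tag_release.
[2] R9 [tag_release AND format_ok -> cache_hit]. ⇒ new: cache_hit.
[3] R7 [cache_hit AND cache_stale -> rollback_ready]. ⇒ new: rollback_ready.
[4] R10 [rollback_ready AND link_lib -> artifact_signed]. ⇒ new: artifact_signed.
Closure: {artifact_signed, cache_hit, cache_stale, cfg_changed, compile_c, format_ok, gen_docs, link_bin, link_lib, publish_ok, rollback_ready, src_changed, tag_release} — 13 facts.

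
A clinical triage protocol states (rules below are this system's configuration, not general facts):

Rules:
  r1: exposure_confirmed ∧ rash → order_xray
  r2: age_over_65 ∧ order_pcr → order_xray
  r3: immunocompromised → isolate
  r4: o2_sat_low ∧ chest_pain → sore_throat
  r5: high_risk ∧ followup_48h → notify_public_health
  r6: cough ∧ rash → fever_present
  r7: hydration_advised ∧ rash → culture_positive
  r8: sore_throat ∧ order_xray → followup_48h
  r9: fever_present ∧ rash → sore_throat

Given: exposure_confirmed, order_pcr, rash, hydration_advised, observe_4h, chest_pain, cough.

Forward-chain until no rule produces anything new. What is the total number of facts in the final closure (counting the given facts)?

12

Round 1: r1 [exposure_confirmed ∧ rash → order_xray]; r6 [cough ∧ rash → fever_present]; r7 [hydration_advised ∧ rash → culture_positive]. Adds order_xray, fever_present, culture_positive.
Round 2: r9 [fever_present ∧ rash → sore_throat]. Adds sore_throat.
Round 3: r8 [sore_throat ∧ order_xray → followup_48h]. Adds followup_48h.
Closure: {chest_pain, cough, culture_positive, exposure_confirmed, fever_present, followup_48h, hydration_advised, observe_4h, order_pcr, order_xray, rash, sore_throat} — 12 facts.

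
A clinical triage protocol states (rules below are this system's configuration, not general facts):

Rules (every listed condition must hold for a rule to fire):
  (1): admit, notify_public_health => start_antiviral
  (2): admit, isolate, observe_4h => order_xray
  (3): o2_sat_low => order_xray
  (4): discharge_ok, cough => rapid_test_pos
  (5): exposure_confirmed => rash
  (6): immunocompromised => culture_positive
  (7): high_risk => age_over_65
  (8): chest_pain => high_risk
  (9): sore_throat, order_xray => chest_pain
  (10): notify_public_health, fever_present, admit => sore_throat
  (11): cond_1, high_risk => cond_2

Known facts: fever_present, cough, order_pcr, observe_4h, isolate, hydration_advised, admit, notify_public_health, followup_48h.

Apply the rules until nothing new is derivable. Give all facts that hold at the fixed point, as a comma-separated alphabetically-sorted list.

admit, age_over_65, chest_pain, cough, fever_present, followup_48h, high_risk, hydration_advised, isolate, notify_public_health, observe_4h, order_pcr, order_xray, sore_throat, start_antiviral

Round 1 — (1), (2), (10), derive start_antiviral, order_xray, sore_throat.
Round 2 — (9), derive chest_pain.
Round 3 — (8), derive high_risk.
Round 4 — (7), derive age_over_65.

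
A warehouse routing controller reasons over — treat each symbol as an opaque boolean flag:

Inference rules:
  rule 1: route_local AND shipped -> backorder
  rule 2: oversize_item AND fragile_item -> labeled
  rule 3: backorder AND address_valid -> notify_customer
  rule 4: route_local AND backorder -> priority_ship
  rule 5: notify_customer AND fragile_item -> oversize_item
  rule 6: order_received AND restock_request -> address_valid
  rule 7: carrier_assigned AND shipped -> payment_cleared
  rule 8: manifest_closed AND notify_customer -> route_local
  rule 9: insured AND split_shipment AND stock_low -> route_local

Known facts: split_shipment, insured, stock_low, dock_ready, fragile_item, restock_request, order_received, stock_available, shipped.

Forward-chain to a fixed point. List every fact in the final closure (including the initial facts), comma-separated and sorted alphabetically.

address_valid, backorder, dock_ready, fragile_item, insured, labeled, notify_customer, order_received, oversize_item, priority_ship, restock_request, route_local, shipped, split_shipment, stock_available, stock_low

Round 1 fires rule 6, rule 9, giving address_valid, route_local.
Round 2 fires rule 1, giving backorder.
Round 3 fires rule 3, rule 4, giving notify_customer, priority_ship.
Round 4 fires rule 5, giving oversize_item.
Round 5 fires rule 2, giving labeled.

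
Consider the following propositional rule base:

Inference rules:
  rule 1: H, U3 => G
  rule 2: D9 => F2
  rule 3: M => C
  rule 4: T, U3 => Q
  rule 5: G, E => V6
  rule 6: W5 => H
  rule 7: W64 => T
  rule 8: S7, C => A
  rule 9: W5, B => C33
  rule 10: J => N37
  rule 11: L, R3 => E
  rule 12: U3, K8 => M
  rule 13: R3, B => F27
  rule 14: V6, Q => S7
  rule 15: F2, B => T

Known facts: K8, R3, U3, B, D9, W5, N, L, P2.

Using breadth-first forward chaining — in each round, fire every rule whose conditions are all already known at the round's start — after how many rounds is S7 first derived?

Round 1 — rule 2, rule 6, rule 9, rule 11, rule 12, rule 13, derive F2, H, C33, E, M, F27.
Round 2 — rule 1, rule 3, rule 15, derive G, C, T.
Round 3 — rule 4, rule 5, derive Q, V6.
Round 4 — rule 14, derive S7.
S7 first appears in round 4.

4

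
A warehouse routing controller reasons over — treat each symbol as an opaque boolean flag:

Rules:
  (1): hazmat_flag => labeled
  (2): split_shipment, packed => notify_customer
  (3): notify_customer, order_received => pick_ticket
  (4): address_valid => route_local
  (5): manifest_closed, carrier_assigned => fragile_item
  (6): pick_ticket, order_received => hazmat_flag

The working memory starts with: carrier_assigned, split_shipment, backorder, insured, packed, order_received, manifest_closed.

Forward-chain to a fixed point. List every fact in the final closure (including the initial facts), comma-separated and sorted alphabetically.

backorder, carrier_assigned, fragile_item, hazmat_flag, insured, labeled, manifest_closed, notify_customer, order_received, packed, pick_ticket, split_shipment

Round 1 fires (2), (5), giving notify_customer, fragile_item.
Round 2 fires (3), giving pick_ticket.
Round 3 fires (6), giving hazmat_flag.
Round 4 fires (1), giving labeled.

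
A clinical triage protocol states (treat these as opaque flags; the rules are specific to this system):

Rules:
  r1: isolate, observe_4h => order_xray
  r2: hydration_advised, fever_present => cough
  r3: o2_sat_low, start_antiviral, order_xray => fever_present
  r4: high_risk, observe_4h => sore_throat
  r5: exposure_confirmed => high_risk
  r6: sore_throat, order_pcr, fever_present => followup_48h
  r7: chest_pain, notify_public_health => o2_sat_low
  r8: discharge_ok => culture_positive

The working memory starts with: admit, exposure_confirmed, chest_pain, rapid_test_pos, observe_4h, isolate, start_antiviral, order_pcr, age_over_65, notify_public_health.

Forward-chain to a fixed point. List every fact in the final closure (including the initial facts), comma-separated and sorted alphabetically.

Round 1: r1 [isolate, observe_4h => order_xray]; r5 [exposure_confirmed => high_risk]; r7 [chest_pain, notify_public_health => o2_sat_low]. New: order_xray, high_risk, o2_sat_low.
Round 2: r3 [o2_sat_low, start_antiviral, order_xray => fever_present]; r4 [high_risk, observe_4h => sore_throat]. New: fever_present, sore_throat.
Round 3: r6 [sore_throat, order_pcr, fever_present => followup_48h]. New: followup_48h.

admit, age_over_65, chest_pain, exposure_confirmed, fever_present, followup_48h, high_risk, isolate, notify_public_health, o2_sat_low, observe_4h, order_pcr, order_xray, rapid_test_pos, sore_throat, start_antiviral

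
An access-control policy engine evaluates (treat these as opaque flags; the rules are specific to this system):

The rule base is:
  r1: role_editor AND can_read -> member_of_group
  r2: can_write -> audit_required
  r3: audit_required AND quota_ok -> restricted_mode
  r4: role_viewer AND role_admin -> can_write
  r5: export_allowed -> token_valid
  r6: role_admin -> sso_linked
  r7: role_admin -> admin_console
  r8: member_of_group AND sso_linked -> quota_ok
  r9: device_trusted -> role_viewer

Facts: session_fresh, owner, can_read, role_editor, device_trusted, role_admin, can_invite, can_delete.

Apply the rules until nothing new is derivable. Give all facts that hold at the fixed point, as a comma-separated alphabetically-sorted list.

admin_console, audit_required, can_delete, can_invite, can_read, can_write, device_trusted, member_of_group, owner, quota_ok, restricted_mode, role_admin, role_editor, role_viewer, session_fresh, sso_linked

Round 1 — r1, r6, r7, r9, derive member_of_group, sso_linked, admin_console, role_viewer.
Round 2 — r4, r8, derive can_write, quota_ok.
Round 3 — r2, derive audit_required.
Round 4 — r3, derive restricted_mode.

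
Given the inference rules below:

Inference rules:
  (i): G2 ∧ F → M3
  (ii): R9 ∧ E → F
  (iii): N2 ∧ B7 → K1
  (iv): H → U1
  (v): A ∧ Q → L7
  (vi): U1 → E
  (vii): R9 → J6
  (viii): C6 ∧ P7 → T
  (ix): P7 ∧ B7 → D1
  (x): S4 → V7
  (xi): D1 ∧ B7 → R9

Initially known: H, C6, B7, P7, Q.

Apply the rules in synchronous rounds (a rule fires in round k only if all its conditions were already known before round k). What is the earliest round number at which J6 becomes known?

[1] (iv) [H → U1]; (viii) [C6 ∧ P7 → T]; (ix) [P7 ∧ B7 → D1]. ⇒ new: U1, T, D1.
[2] (vi) [U1 → E]; (xi) [D1 ∧ B7 → R9]. ⇒ new: E, R9.
[3] (ii) [R9 ∧ E → F]; (vii) [R9 → J6]. ⇒ new: F, J6.
J6 first appears in round 3.

3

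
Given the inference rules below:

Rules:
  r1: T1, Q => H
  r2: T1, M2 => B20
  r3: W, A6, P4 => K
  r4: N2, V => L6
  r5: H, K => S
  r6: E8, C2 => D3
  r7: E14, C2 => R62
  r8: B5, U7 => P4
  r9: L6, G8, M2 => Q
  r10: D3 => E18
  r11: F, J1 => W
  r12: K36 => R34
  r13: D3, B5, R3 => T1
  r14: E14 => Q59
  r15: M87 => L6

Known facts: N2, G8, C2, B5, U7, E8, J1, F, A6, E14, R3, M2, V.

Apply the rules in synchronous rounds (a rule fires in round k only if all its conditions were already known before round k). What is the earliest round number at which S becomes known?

4

Round 1 fires r4, r6, r7, r8, r11, r14, giving L6, D3, R62, P4, W, Q59.
Round 2 fires r3, r9, r10, r13, giving K, Q, E18, T1.
Round 3 fires r1, r2, giving H, B20.
Round 4 fires r5, giving S.
S first appears in round 4.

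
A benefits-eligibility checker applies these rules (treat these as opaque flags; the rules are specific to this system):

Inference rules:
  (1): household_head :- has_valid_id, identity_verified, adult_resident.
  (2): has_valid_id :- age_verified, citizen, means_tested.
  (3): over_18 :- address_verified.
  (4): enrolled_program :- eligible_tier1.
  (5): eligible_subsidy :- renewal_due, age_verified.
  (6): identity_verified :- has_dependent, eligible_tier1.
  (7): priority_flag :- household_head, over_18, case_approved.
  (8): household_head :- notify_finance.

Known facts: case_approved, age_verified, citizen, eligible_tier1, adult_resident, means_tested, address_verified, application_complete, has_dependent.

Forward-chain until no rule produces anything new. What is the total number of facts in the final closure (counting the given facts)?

15

Round 1: (2) [has_valid_id :- age_verified, citizen, means_tested.]; (3) [over_18 :- address_verified.]; (4) [enrolled_program :- eligible_tier1.]; (6) [identity_verified :- has_dependent, eligible_tier1.]. New: has_valid_id, over_18, enrolled_program, identity_verified.
Round 2: (1) [household_head :- has_valid_id, identity_verified, adult_resident.]. New: household_head.
Round 3: (7) [priority_flag :- household_head, over_18, case_approved.]. New: priority_flag.
Closure: {address_verified, adult_resident, age_verified, application_complete, case_approved, citizen, eligible_tier1, enrolled_program, has_dependent, has_valid_id, household_head, identity_verified, means_tested, over_18, priority_flag} — 15 facts.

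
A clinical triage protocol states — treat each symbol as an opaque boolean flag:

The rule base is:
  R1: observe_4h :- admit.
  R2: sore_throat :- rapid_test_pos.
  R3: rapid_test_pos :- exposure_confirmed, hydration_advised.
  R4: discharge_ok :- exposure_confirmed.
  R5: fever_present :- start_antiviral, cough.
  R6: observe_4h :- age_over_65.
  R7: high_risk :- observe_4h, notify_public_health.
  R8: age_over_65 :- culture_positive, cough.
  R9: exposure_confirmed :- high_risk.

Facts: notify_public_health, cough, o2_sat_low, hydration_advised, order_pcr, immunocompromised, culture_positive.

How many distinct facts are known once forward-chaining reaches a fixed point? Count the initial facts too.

14

Round 1 — R8, derive age_over_65.
Round 2 — R6, derive observe_4h.
Round 3 — R7, derive high_risk.
Round 4 — R9, derive exposure_confirmed.
Round 5 — R3, R4, derive rapid_test_pos, discharge_ok.
Round 6 — R2, derive sore_throat.
Closure: {age_over_65, cough, culture_positive, discharge_ok, exposure_confirmed, high_risk, hydration_advised, immunocompromised, notify_public_health, o2_sat_low, observe_4h, order_pcr, rapid_test_pos, sore_throat} — 14 facts.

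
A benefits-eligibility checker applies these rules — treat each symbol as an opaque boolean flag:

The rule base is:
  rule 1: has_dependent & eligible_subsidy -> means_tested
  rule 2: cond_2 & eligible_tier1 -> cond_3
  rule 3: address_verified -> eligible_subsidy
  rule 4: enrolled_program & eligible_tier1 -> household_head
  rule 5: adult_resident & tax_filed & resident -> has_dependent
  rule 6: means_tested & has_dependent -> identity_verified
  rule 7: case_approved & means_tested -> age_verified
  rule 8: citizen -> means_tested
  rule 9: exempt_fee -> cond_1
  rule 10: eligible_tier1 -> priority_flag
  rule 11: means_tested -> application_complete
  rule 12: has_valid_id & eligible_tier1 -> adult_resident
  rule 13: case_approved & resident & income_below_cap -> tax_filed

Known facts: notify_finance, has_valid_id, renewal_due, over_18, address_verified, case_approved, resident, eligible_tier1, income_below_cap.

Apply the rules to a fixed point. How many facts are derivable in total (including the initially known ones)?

18

Round 1: rule 3 [address_verified -> eligible_subsidy]; rule 10 [eligible_tier1 -> priority_flag]; rule 12 [has_valid_id & eligible_tier1 -> adult_resident]; rule 13 [case_approved & resident & income_below_cap -> tax_filed]. New: eligible_subsidy, priority_flag, adult_resident, tax_filed.
Round 2: rule 5 [adult_resident & tax_filed & resident -> has_dependent]. New: has_dependent.
Round 3: rule 1 [has_dependent & eligible_subsidy -> means_tested]. New: means_tested.
Round 4: rule 6 [means_tested & has_dependent -> identity_verified]; rule 7 [case_approved & means_tested -> age_verified]; rule 11 [means_tested -> application_complete]. New: identity_verified, age_verified, application_complete.
Closure: {address_verified, adult_resident, age_verified, application_complete, case_approved, eligible_subsidy, eligible_tier1, has_dependent, has_valid_id, identity_verified, income_below_cap, means_tested, notify_finance, over_18, priority_flag, renewal_due, resident, tax_filed} — 18 facts.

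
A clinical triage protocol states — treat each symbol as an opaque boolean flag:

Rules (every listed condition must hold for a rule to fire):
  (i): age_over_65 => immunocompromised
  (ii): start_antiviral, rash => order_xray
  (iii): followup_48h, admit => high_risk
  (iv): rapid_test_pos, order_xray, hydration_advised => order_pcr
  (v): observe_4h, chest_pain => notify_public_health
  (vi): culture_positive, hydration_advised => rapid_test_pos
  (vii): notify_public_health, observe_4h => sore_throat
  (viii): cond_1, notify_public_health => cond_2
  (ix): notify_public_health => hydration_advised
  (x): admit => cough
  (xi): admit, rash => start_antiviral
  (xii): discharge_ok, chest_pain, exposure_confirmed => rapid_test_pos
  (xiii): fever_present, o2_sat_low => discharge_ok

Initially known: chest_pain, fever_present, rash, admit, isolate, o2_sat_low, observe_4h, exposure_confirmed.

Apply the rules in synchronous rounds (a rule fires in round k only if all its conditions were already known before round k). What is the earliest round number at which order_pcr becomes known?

3

Round 1 — (v), (x), (xi), (xiii), derive notify_public_health, cough, start_antiviral, discharge_ok.
Round 2 — (ii), (vii), (ix), (xii), derive order_xray, sore_throat, hydration_advised, rapid_test_pos.
Round 3 — (iv), derive order_pcr.
order_pcr first appears in round 3.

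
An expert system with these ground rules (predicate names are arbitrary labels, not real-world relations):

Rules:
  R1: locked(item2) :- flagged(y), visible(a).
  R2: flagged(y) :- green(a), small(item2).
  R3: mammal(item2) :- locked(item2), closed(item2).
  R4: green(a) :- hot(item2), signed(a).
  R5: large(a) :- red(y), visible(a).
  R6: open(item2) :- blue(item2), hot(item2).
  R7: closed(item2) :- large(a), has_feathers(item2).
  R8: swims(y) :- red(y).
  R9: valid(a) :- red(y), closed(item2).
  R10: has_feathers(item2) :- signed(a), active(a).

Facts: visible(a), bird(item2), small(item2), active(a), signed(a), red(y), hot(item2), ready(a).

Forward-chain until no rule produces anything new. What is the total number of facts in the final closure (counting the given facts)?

Round 1 — R4, R5, R8, R10, derive green(a), large(a), swims(y), has_feathers(item2).
Round 2 — R2, R7, derive flagged(y), closed(item2).
Round 3 — R1, R9, derive locked(item2), valid(a).
Round 4 — R3, derive mammal(item2).
Closure: {active(a), bird(item2), closed(item2), flagged(y), green(a), has_feathers(item2), hot(item2), large(a), locked(item2), mammal(item2), ready(a), red(y), signed(a), small(item2), swims(y), valid(a), visible(a)} — 17 facts.

17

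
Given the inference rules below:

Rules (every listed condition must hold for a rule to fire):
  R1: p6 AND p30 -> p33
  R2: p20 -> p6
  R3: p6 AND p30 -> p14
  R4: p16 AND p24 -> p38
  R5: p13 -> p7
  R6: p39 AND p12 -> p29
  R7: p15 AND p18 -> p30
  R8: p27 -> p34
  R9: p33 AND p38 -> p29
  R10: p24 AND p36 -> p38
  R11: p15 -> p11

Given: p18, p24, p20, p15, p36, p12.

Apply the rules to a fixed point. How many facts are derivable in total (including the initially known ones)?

Round 1: R2 [p20 -> p6]; R7 [p15 AND p18 -> p30]; R10 [p24 AND p36 -> p38]; R11 [p15 -> p11]. New: p6, p30, p38, p11.
Round 2: R1 [p6 AND p30 -> p33]; R3 [p6 AND p30 -> p14]. New: p33, p14.
Round 3: R9 [p33 AND p38 -> p29]. New: p29.
Closure: {p11, p12, p14, p15, p18, p20, p24, p29, p30, p33, p36, p38, p6} — 13 facts.

13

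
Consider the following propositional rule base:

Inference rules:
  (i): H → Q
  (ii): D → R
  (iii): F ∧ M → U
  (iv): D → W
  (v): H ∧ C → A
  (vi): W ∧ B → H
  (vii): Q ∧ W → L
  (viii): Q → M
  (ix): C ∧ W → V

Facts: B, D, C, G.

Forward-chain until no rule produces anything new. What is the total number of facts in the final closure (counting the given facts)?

12

Round 1: (ii) [D → R]; (iv) [D → W]. New: R, W.
Round 2: (vi) [W ∧ B → H]; (ix) [C ∧ W → V]. New: H, V.
Round 3: (i) [H → Q]; (v) [H ∧ C → A]. New: Q, A.
Round 4: (vii) [Q ∧ W → L]; (viii) [Q → M]. New: L, M.
Closure: {A, B, C, D, G, H, L, M, Q, R, V, W} — 12 facts.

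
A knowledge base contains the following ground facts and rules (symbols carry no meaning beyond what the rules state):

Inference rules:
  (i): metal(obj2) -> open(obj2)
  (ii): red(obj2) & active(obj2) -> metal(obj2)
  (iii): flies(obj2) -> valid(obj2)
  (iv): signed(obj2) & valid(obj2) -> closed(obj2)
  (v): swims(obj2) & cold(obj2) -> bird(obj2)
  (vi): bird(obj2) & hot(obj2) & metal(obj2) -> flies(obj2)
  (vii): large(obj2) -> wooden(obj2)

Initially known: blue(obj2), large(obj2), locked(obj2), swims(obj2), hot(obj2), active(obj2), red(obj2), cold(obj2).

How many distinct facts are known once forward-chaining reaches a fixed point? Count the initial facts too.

14

Round 1 fires (ii), (v), (vii), giving metal(obj2), bird(obj2), wooden(obj2).
Round 2 fires (i), (vi), giving open(obj2), flies(obj2).
Round 3 fires (iii), giving valid(obj2).
Closure: {active(obj2), bird(obj2), blue(obj2), cold(obj2), flies(obj2), hot(obj2), large(obj2), locked(obj2), metal(obj2), open(obj2), red(obj2), swims(obj2), valid(obj2), wooden(obj2)} — 14 facts.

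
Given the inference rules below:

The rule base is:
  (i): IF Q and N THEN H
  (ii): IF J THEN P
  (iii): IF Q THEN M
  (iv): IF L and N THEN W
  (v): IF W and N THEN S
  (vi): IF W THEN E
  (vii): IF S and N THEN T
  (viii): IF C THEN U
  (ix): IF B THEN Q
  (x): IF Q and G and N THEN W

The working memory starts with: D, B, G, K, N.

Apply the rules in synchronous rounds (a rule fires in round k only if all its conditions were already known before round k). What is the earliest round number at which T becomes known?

[1] (ix) [IF B THEN Q]. ⇒ new: Q.
[2] (i) [IF Q and N THEN H]; (iii) [IF Q THEN M]; (x) [IF Q and G and N THEN W]. ⇒ new: H, M, W.
[3] (v) [IF W and N THEN S]; (vi) [IF W THEN E]. ⇒ new: S, E.
[4] (vii) [IF S and N THEN T]. ⇒ new: T.
T first appears in round 4.

4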